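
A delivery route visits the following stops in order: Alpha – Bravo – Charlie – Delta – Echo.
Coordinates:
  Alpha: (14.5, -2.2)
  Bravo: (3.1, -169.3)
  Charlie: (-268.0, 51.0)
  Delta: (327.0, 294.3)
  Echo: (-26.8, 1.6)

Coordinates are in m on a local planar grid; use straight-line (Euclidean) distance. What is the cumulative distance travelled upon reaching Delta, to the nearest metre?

1160 m

Leg distances:
Alpha→Bravo: 167.5 m  (cumulative 167.5 m)
Bravo→Charlie: 349.3 m  (cumulative 516.8 m)
Charlie→Delta: 642.8 m  (cumulative 1159.6 m)
Cumulative distance at Delta ≈ 1160 m.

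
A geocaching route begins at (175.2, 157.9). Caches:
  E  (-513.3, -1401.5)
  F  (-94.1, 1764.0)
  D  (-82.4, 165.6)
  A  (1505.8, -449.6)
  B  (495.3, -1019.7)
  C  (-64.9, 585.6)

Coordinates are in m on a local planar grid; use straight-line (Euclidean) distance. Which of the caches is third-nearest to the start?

Distances from the start ((175.2, 157.9)):
D: 257.7 m
C: 490.5 m
B: 1220.3 m
A: 1462.7 m
F: 1628.5 m
E: 1704.6 m
The third-nearest is B at 1220.3 m.

B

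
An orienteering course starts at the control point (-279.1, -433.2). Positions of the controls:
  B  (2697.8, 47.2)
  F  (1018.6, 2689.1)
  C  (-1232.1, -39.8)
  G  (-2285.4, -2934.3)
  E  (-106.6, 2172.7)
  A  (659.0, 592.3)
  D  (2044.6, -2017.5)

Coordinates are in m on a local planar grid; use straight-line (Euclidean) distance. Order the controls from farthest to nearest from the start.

Distances from the start:
F (1018.6, 2689.1): 3381.2 m
G (-2285.4, -2934.3): 3206.4 m
B (2697.8, 47.2): 3015.4 m
D (2044.6, -2017.5): 2812.4 m
E (-106.6, 2172.7): 2611.6 m
A (659.0, 592.3): 1389.8 m
C (-1232.1, -39.8): 1031.0 m

F, G, B, D, E, A, C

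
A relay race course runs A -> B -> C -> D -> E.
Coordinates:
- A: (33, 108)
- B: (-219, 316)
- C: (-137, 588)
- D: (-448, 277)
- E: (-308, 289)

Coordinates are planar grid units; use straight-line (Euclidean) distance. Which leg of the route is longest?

C–D

Leg distances:
A→B: 326.8
B→C: 284.1
C→D: 439.8
D→E: 140.5
The longest leg is C–D at 439.8.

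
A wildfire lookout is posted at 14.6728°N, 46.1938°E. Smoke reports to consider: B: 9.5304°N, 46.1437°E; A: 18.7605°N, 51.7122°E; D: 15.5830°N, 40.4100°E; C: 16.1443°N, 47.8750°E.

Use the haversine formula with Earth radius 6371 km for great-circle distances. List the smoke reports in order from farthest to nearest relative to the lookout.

Computing each great-circle distance from 14.6728°N, 46.1938°E:
A 18.7605°N, 51.7122°E: 742.8 km
D 15.5830°N, 40.4100°E: 629.0 km
B 9.5304°N, 46.1437°E: 571.8 km
C 16.1443°N, 47.8750°E: 243.4 km

A, D, B, C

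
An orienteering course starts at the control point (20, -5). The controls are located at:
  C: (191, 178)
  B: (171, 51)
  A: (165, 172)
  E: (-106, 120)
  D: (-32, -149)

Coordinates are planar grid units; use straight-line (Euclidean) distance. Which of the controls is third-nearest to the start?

Distance to each, sorted:
D: 153.1
B: 161.0
E: 177.5
A: 228.8
C: 250.5
The third-nearest is E at 177.5.

E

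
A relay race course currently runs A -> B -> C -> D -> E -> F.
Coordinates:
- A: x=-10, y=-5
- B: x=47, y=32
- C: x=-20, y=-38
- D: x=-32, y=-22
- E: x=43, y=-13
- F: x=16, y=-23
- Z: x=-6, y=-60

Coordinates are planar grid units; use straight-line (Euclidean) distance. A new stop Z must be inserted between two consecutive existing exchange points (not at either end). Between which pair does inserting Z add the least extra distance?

Added distance for inserting Z between each consecutive pair:
A–B: 93.4
B–C: 35.4
C–D: 52.1
D–E: 38.4
E–F: 82.2
Smallest added distance is 35.4, inserting between B and C.

between B and C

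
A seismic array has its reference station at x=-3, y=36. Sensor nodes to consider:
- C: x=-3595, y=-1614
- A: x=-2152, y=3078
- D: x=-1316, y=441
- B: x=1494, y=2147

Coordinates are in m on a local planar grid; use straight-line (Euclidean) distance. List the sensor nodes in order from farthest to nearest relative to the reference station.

C, A, B, D

Distance from the reference station at x=-3, y=36 to each:
C x=-3595, y=-1614: 3952.8 m
A x=-2152, y=3078: 3724.5 m
B x=1494, y=2147: 2587.9 m
D x=-1316, y=441: 1374.0 m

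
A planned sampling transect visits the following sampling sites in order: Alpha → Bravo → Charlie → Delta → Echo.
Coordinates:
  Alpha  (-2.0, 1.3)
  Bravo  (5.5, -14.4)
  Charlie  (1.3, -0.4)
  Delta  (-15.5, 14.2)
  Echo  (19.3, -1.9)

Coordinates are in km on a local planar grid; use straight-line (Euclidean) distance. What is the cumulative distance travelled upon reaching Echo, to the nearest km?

Leg distances:
Alpha→Bravo: 17.4 km  (cumulative 17.4 km)
Bravo→Charlie: 14.6 km  (cumulative 32.0 km)
Charlie→Delta: 22.3 km  (cumulative 54.3 km)
Delta→Echo: 38.3 km  (cumulative 92.6 km)
Cumulative distance at Echo ≈ 93 km.

93 km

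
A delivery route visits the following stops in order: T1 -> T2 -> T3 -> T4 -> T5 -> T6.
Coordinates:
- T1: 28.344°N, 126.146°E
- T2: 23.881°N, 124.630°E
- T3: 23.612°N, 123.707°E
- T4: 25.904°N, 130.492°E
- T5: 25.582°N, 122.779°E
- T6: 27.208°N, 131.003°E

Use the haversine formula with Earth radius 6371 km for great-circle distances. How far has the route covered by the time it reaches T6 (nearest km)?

2960 km

Leg distances:
T1→T2: 518.8 km  (cumulative 518.8 km)
T2→T3: 98.6 km  (cumulative 617.4 km)
T3→T4: 730.8 km  (cumulative 1348.2 km)
T4→T5: 773.2 km  (cumulative 2121.5 km)
T5→T6: 838.7 km  (cumulative 2960.2 km)
Cumulative distance at T6 ≈ 2960 km.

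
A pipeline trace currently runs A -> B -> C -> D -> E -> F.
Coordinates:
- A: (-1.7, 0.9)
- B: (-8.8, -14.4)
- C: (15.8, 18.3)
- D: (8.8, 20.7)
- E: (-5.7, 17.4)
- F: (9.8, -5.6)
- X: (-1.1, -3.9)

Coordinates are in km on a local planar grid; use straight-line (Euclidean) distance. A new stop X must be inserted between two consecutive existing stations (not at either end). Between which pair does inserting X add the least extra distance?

Added distance for inserting X between each consecutive pair:
A–B: 1.0 km
B–C: 0.0 km
C–D: 47.0 km
D–E: 33.4 km
E–F: 5.1 km
Smallest added distance is 0.0 km, inserting between B and C.

between B and C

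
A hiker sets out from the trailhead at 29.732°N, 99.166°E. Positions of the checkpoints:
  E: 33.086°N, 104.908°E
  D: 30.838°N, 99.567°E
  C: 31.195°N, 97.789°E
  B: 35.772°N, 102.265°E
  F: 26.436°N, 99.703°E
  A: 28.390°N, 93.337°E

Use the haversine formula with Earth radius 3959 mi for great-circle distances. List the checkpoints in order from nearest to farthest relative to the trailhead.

Computing each great-circle distance from 29.732°N, 99.166°E:
D 30.838°N, 99.567°E: 80.1 mi
C 31.195°N, 97.789°E: 130.2 mi
F 26.436°N, 99.703°E: 230.1 mi
A 28.390°N, 93.337°E: 364.0 mi
E 33.086°N, 104.908°E: 410.2 mi
B 35.772°N, 102.265°E: 454.5 mi

D, C, F, A, E, B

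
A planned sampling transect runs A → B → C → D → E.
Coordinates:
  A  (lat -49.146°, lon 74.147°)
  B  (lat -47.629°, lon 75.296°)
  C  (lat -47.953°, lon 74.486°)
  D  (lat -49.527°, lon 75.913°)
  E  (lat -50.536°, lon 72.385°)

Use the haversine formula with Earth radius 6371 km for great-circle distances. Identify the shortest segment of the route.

Leg distances:
A→B: 188.8 km
B→C: 70.4 km
C→D: 203.9 km
D→E: 275.8 km
The shortest leg is B–C at 70.4 km.

B–C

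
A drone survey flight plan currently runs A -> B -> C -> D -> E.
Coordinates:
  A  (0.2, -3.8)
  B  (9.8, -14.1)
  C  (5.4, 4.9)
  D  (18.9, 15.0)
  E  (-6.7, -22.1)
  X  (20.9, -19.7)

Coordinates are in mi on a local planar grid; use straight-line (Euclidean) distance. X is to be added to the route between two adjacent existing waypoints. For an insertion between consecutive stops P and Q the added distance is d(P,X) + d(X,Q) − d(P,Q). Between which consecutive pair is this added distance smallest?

between D and E

Added distance for inserting X between each consecutive pair:
A–B: 24.5 mi
B–C: 22.0 mi
C–D: 47.0 mi
D–E: 17.4 mi
Smallest added distance is 17.4 mi, inserting between D and E.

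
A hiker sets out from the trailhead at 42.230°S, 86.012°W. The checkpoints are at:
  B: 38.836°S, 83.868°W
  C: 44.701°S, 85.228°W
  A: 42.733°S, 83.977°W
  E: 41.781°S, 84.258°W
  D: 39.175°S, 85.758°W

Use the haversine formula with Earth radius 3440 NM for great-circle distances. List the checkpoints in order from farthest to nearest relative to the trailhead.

B, D, C, A, E

Distances from the trailhead:
B 38.836°S, 83.868°W: 226.0 NM
D 39.175°S, 85.758°W: 183.8 NM
C 44.701°S, 85.228°W: 152.2 NM
A 42.733°S, 83.977°W: 95.0 NM
E 41.781°S, 84.258°W: 82.8 NM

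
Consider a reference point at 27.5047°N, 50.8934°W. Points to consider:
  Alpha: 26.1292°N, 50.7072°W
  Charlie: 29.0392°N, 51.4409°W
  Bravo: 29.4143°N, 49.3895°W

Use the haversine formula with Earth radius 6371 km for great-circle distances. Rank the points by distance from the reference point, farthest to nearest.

Bravo, Charlie, Alpha

Distance from the reference point at 27.5047°N, 50.8934°W to each:
Bravo 29.4143°N, 49.3895°W: 258.3 km
Charlie 29.0392°N, 51.4409°W: 178.9 km
Alpha 26.1292°N, 50.7072°W: 154.1 km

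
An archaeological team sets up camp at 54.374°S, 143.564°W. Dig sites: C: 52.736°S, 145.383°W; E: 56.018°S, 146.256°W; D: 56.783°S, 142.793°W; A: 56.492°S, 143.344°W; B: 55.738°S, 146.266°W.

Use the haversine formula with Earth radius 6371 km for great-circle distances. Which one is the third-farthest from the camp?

A

Distances from the camp (54.374°S, 143.564°W):
D: 272.2 km
E: 250.2 km
A: 235.9 km
B: 229.4 km
C: 218.2 km
The third-farthest is A at 235.9 km.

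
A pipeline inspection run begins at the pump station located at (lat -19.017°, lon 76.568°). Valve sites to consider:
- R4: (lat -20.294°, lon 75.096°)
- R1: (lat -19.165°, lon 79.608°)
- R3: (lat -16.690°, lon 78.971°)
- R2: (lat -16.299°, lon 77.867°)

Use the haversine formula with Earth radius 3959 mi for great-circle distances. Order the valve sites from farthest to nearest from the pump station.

Distance from the pump station at (lat -19.017°, lon 76.568°) to each:
R3 (lat -16.690°, lon 78.971°): 225.4 mi
R2 (lat -16.299°, lon 77.867°): 206.4 mi
R1 (lat -19.165°, lon 79.608°): 198.8 mi
R4 (lat -20.294°, lon 75.096°): 130.2 mi

R3, R2, R1, R4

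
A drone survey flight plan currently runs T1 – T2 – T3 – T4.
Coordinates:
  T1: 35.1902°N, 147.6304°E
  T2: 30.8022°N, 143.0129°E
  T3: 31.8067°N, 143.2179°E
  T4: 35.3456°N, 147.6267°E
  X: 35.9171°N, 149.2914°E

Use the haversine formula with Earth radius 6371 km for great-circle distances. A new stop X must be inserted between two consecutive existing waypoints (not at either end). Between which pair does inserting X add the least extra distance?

Added distance for inserting X between each consecutive pair:
T1–T2: 334.2 km
T2–T3: 1424.0 km
T3–T4: 319.5 km
Smallest added distance is 319.5 km, inserting between T3 and T4.

between T3 and T4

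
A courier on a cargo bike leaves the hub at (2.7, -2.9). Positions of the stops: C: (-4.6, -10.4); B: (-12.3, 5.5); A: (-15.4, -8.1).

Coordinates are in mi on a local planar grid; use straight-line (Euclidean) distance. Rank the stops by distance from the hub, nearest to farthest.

C, B, A

Distances from the hub:
C (-4.6, -10.4): 10.5 mi
B (-12.3, 5.5): 17.2 mi
A (-15.4, -8.1): 18.8 mi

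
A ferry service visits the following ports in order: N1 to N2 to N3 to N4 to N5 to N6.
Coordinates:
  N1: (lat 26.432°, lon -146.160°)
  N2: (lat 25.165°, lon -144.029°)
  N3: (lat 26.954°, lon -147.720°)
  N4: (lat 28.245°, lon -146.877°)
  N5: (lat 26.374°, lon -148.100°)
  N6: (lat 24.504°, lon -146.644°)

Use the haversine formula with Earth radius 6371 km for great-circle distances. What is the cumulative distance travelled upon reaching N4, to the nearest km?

Leg distances:
N1→N2: 255.7 km  (cumulative 255.7 km)
N2→N3: 418.9 km  (cumulative 674.6 km)
N3→N4: 165.9 km  (cumulative 840.4 km)
Cumulative distance at N4 ≈ 840 km.

840 km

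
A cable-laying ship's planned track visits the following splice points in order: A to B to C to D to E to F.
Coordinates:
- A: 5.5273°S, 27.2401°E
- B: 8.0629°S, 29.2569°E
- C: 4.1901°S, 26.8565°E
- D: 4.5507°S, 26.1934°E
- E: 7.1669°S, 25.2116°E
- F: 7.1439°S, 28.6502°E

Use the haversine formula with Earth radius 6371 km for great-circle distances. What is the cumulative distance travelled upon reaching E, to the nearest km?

1259 km

Leg distances:
A→B: 359.3 km  (cumulative 359.3 km)
B→C: 505.8 km  (cumulative 865.1 km)
C→D: 83.7 km  (cumulative 948.8 km)
D→E: 310.5 km  (cumulative 1259.3 km)
Cumulative distance at E ≈ 1259 km.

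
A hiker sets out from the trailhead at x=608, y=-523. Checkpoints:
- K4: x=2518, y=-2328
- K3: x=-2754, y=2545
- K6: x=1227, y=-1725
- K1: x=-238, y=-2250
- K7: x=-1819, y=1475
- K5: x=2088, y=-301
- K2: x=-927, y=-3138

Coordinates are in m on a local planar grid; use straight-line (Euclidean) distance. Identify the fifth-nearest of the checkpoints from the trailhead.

Distance to each, sorted:
K6: 1352.0 m
K5: 1496.6 m
K1: 1923.1 m
K4: 2628.0 m
K2: 3032.2 m
K7: 3143.6 m
K3: 4551.4 m
The fifth-nearest is K2 at 3032.2 m.

K2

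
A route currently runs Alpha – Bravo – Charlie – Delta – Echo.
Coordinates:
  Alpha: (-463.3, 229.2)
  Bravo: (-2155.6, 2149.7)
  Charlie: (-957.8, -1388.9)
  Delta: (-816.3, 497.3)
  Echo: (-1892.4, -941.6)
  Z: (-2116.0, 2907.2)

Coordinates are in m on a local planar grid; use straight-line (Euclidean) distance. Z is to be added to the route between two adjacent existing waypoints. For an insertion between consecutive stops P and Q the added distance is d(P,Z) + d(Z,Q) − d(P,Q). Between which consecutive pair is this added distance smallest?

Added distance for inserting Z between each consecutive pair:
Alpha–Bravo: 1345.7 m
Bravo–Charlie: 1472.2 m
Charlie–Delta: 5296.0 m
Delta–Echo: 4796.5 m
Smallest added distance is 1345.7 m, inserting between Alpha and Bravo.

between Alpha and Bravo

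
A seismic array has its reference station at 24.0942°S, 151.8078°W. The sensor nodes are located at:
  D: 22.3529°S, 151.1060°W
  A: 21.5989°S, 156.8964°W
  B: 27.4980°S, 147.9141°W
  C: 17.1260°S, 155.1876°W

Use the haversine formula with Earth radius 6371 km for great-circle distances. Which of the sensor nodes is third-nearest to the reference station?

A

Distances from the reference station (24.0942°S, 151.8078°W):
D: 206.5 km
B: 543.2 km
A: 590.6 km
C: 850.8 km
The third-nearest is A at 590.6 km.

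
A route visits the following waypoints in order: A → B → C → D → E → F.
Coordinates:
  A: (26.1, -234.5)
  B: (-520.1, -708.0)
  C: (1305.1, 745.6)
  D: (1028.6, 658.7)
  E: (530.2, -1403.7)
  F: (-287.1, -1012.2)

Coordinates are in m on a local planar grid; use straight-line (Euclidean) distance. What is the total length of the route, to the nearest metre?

6374 m

Leg distances:
A→B: 722.9 m  (cumulative 722.9 m)
B→C: 2333.3 m  (cumulative 3056.2 m)
C→D: 289.8 m  (cumulative 3346.0 m)
D→E: 2121.8 m  (cumulative 5467.8 m)
E→F: 906.2 m  (cumulative 6374.0 m)
Total route length ≈ 6374 m.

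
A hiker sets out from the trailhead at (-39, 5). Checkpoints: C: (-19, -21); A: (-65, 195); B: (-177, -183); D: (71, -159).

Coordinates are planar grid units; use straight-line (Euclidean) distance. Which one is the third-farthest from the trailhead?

Distances from the trailhead ((-39, 5)):
B: 233.2
D: 197.5
A: 191.8
C: 32.8
The third-farthest is A at 191.8.

A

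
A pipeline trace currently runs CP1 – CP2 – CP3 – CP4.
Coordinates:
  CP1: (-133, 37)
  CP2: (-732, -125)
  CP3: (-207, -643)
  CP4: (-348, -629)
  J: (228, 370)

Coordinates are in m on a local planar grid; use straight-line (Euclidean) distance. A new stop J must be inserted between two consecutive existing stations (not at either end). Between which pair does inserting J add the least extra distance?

between CP1 and CP2

Added distance for inserting J between each consecutive pair:
CP1–CP2: 950.7 m
CP2–CP3: 1445.0 m
CP3–CP4: 2113.9 m
Smallest added distance is 950.7 m, inserting between CP1 and CP2.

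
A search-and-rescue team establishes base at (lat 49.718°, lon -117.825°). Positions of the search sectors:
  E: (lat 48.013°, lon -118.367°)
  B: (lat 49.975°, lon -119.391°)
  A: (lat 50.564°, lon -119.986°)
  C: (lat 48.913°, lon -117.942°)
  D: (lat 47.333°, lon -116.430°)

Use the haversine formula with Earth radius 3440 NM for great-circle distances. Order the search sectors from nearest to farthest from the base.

C, B, A, E, D

Distances from the base:
C (lat 48.913°, lon -117.942°): 48.5 NM
B (lat 49.975°, lon -119.391°): 62.6 NM
A (lat 50.564°, lon -119.986°): 97.4 NM
E (lat 48.013°, lon -118.367°): 104.6 NM
D (lat 47.333°, lon -116.430°): 153.6 NM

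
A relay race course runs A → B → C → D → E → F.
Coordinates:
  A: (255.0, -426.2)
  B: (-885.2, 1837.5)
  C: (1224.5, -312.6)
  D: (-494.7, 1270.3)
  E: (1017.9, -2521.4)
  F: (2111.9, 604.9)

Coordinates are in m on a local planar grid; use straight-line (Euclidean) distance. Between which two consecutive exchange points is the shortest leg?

C–D

Leg distances:
A→B: 2534.6 m
B→C: 3012.3 m
C→D: 2336.9 m
D→E: 4082.3 m
E→F: 3312.2 m
The shortest leg is C–D at 2336.9 m.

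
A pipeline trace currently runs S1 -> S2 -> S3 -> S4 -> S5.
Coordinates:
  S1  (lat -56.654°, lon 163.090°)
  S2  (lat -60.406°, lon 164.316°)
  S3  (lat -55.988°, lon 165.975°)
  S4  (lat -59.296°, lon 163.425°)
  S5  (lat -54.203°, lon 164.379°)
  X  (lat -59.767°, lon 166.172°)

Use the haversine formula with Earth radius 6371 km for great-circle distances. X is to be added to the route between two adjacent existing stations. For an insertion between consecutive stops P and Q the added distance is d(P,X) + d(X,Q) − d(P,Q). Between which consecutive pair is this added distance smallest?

Added distance for inserting X between each consecutive pair:
S1–S2: 92.1 km
S2–S3: 44.7 km
S3–S4: 186.0 km
S4–S5: 222.3 km
Smallest added distance is 44.7 km, inserting between S2 and S3.

between S2 and S3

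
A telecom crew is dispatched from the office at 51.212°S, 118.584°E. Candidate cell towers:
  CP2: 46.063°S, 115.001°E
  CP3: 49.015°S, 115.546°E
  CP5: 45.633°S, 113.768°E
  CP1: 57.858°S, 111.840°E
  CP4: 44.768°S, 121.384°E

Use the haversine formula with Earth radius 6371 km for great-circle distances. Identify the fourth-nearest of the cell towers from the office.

Distances from the office (51.212°S, 118.584°E):
CP3: 326.5 km
CP2: 630.0 km
CP5: 714.6 km
CP4: 746.1 km
CP1: 856.6 km
The fourth-nearest is CP4 at 746.1 km.

CP4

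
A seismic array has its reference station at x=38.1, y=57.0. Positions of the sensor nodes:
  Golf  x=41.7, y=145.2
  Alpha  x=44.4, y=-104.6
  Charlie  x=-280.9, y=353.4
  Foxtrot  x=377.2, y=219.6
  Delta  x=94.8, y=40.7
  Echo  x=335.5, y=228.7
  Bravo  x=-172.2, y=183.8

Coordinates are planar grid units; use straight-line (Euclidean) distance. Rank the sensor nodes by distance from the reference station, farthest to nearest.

Computing each straight-line distance from x=38.1, y=57.0:
Charlie x=-280.9, y=353.4: 435.4
Foxtrot x=377.2, y=219.6: 376.1
Echo x=335.5, y=228.7: 343.4
Bravo x=-172.2, y=183.8: 245.6
Alpha x=44.4, y=-104.6: 161.7
Golf x=41.7, y=145.2: 88.3
Delta x=94.8, y=40.7: 59.0

Charlie, Foxtrot, Echo, Bravo, Alpha, Golf, Delta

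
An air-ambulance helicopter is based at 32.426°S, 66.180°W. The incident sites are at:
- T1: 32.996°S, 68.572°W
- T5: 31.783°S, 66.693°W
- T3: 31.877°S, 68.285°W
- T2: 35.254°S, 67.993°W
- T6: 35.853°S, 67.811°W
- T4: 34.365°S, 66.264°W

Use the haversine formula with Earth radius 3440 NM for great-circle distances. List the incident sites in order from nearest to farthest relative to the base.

T5, T3, T4, T1, T2, T6

Distances from the base:
T5 31.783°S, 66.693°W: 46.6 NM
T3 31.877°S, 68.285°W: 112.0 NM
T4 34.365°S, 66.264°W: 116.5 NM
T1 32.996°S, 68.572°W: 125.6 NM
T2 35.254°S, 67.993°W: 192.4 NM
T6 35.853°S, 67.811°W: 221.1 NM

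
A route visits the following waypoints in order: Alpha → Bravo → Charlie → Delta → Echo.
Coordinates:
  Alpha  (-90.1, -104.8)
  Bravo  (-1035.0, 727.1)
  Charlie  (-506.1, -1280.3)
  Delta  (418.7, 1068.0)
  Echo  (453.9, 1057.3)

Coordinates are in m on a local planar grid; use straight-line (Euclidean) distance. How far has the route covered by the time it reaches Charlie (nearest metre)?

3335 m

Leg distances:
Alpha→Bravo: 1258.9 m  (cumulative 1258.9 m)
Bravo→Charlie: 2075.9 m  (cumulative 3334.8 m)
Cumulative distance at Charlie ≈ 3335 m.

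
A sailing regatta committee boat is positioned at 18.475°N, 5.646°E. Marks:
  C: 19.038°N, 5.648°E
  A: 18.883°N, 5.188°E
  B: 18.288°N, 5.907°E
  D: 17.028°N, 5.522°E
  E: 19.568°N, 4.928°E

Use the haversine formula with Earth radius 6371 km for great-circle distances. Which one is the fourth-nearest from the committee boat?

E

Distance to each, sorted:
B: 34.5 km
C: 62.6 km
A: 66.2 km
E: 143.1 km
D: 161.4 km
The fourth-nearest is E at 143.1 km.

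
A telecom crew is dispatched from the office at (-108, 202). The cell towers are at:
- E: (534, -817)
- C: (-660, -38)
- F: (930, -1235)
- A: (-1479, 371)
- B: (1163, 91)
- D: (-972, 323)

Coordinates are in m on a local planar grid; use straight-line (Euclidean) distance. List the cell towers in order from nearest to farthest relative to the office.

C, D, E, B, A, F

Distance from the office at (-108, 202) to each:
C (-660, -38): 601.9 m
D (-972, 323): 872.4 m
E (534, -817): 1204.4 m
B (1163, 91): 1275.8 m
A (-1479, 371): 1381.4 m
F (930, -1235): 1772.7 m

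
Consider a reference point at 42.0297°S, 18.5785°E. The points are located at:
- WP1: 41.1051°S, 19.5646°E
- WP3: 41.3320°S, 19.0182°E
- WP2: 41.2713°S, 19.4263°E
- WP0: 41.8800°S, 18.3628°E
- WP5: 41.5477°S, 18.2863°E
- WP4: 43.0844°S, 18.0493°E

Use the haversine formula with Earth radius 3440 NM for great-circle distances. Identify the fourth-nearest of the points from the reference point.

WP2

Distance to each, sorted:
WP0: 13.2 NM
WP5: 31.8 NM
WP3: 46.3 NM
WP2: 59.3 NM
WP4: 67.5 NM
WP1: 71.0 NM
The fourth-nearest is WP2 at 59.3 NM.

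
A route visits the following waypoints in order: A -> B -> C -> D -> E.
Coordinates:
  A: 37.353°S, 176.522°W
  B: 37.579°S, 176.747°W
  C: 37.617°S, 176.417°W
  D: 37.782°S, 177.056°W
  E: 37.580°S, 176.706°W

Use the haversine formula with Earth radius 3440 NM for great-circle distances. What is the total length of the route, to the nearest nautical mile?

Leg distances:
A→B: 17.3 NM  (cumulative 17.3 NM)
B→C: 15.9 NM  (cumulative 33.2 NM)
C→D: 31.9 NM  (cumulative 65.1 NM)
D→E: 20.6 NM  (cumulative 85.7 NM)
Total route length ≈ 86 NM.

86 NM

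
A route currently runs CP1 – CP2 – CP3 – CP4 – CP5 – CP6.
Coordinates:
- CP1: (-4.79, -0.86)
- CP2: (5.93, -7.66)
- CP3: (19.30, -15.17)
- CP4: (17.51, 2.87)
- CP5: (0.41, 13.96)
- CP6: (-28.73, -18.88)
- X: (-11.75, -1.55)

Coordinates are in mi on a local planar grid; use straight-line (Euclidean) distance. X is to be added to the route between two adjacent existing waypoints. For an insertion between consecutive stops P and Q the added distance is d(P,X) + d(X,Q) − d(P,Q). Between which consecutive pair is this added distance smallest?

between CP5 and CP6

Added distance for inserting X between each consecutive pair:
CP1–CP2: 13.0 mi
CP2–CP3: 37.3 mi
CP3–CP4: 45.4 mi
CP4–CP5: 28.9 mi
CP5–CP6: 0.1 mi
Smallest added distance is 0.1 mi, inserting between CP5 and CP6.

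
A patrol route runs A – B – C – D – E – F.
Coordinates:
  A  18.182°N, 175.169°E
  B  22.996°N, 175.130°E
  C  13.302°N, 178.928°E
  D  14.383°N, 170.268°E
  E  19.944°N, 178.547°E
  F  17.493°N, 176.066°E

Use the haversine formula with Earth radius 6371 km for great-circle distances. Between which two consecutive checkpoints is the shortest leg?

Leg distances:
A→B: 535.3 km
B→C: 1150.0 km
C→D: 942.6 km
D→E: 1074.8 km
E→F: 377.5 km
The shortest leg is E–F at 377.5 km.

E–F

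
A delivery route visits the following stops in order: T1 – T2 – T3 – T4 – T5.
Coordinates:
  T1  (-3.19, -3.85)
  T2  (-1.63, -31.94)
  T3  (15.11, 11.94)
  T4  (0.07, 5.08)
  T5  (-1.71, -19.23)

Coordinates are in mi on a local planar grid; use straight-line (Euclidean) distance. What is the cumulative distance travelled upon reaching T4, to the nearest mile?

92 mi

Leg distances:
T1→T2: 28.1 mi  (cumulative 28.1 mi)
T2→T3: 47.0 mi  (cumulative 75.1 mi)
T3→T4: 16.5 mi  (cumulative 91.6 mi)
Cumulative distance at T4 ≈ 92 mi.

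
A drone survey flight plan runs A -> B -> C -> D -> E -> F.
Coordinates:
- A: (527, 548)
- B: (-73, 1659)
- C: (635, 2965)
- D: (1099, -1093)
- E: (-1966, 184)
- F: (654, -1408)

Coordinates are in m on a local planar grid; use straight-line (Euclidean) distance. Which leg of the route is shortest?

Leg distances:
A→B: 1262.7 m
B→C: 1485.6 m
C→D: 4084.4 m
D→E: 3320.4 m
E→F: 3065.8 m
The shortest leg is A–B at 1262.7 m.

A–B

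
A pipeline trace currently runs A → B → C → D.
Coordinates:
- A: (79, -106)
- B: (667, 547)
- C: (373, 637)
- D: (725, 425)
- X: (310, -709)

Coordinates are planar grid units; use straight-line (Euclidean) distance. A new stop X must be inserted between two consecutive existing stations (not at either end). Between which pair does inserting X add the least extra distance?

Added distance for inserting X between each consecutive pair:
A–B: 1072.8
B–C: 2345.8
C–D: 2144.1
Smallest added distance is 1072.8, inserting between A and B.

between A and B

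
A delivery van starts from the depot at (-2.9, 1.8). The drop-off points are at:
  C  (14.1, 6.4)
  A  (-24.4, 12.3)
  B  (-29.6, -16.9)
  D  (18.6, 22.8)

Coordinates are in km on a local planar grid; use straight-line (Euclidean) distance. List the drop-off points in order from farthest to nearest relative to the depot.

B, D, A, C

Distances from the depot:
B (-29.6, -16.9): 32.6 km
D (18.6, 22.8): 30.1 km
A (-24.4, 12.3): 23.9 km
C (14.1, 6.4): 17.6 km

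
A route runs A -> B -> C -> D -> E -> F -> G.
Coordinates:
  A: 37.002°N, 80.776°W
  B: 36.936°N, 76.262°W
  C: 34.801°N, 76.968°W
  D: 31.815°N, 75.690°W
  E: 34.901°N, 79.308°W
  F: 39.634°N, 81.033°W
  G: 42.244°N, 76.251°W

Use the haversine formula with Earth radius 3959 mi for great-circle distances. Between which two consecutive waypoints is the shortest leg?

B–C

Leg distances:
A→B: 249.2 mi
B→C: 152.7 mi
C→D: 219.1 mi
D→E: 298.4 mi
E→F: 340.5 mi
F→G: 307.9 mi
The shortest leg is B–C at 152.7 mi.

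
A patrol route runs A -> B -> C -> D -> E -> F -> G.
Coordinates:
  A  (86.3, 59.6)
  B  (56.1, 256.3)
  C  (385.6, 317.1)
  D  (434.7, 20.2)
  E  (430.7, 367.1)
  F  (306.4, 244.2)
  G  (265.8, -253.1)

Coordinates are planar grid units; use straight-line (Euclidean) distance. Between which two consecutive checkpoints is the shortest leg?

Leg distances:
A→B: 199.0
B→C: 335.1
C→D: 300.9
D→E: 346.9
E→F: 174.8
F→G: 499.0
The shortest leg is E–F at 174.8.

E–F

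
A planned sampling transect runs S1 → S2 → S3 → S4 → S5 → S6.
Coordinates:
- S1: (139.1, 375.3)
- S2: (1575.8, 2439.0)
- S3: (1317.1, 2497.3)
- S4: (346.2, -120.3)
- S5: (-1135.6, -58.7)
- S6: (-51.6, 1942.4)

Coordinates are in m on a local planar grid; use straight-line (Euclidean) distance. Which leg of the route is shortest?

Leg distances:
S1→S2: 2514.6 m
S2→S3: 265.2 m
S3→S4: 2791.9 m
S4→S5: 1483.1 m
S5→S6: 2275.8 m
The shortest leg is S2–S3 at 265.2 m.

S2–S3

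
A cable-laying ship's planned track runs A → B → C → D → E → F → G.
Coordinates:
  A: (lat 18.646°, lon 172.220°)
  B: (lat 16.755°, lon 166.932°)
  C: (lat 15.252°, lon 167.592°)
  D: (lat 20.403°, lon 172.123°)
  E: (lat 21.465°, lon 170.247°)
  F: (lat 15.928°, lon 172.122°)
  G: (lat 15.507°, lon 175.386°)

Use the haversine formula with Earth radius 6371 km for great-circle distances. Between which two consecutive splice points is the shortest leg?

Leg distances:
A→B: 598.3 km
B→C: 181.4 km
C→D: 746.9 km
D→E: 227.8 km
E→F: 646.6 km
F→G: 352.5 km
The shortest leg is B–C at 181.4 km.

B–C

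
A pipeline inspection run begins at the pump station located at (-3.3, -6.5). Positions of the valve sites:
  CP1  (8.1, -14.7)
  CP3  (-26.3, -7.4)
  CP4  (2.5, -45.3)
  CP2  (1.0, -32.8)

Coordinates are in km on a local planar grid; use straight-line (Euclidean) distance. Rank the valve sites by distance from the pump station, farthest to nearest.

CP4, CP2, CP3, CP1

Distance from the pump station at (-3.3, -6.5) to each:
CP4 (2.5, -45.3): 39.2 km
CP2 (1.0, -32.8): 26.6 km
CP3 (-26.3, -7.4): 23.0 km
CP1 (8.1, -14.7): 14.0 km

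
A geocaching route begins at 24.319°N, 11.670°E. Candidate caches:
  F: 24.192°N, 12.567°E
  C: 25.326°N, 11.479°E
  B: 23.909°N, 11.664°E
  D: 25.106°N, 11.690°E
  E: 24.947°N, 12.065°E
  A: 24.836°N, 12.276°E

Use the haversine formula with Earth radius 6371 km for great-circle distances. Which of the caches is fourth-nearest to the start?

Distances from the start (24.319°N, 11.670°E):
B: 45.6 km
E: 80.4 km
A: 84.0 km
D: 87.5 km
F: 92.0 km
C: 113.6 km
The fourth-nearest is D at 87.5 km.

D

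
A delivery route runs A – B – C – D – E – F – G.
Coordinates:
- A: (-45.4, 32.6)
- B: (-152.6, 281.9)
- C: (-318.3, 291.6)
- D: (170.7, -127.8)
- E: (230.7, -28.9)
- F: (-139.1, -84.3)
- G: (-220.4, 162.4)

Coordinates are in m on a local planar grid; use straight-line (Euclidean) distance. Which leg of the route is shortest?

D–E

Leg distances:
A→B: 271.4 m
B→C: 166.0 m
C→D: 644.2 m
D→E: 115.7 m
E→F: 373.9 m
F→G: 259.8 m
The shortest leg is D–E at 115.7 m.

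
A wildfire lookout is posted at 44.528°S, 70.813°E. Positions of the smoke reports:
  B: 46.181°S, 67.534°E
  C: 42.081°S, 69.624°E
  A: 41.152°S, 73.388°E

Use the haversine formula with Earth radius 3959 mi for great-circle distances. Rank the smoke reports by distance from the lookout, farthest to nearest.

Distances from the lookout:
A 41.152°S, 73.388°E: 267.2 mi
B 46.181°S, 67.534°E: 195.9 mi
C 42.081°S, 69.624°E: 179.3 mi

A, B, C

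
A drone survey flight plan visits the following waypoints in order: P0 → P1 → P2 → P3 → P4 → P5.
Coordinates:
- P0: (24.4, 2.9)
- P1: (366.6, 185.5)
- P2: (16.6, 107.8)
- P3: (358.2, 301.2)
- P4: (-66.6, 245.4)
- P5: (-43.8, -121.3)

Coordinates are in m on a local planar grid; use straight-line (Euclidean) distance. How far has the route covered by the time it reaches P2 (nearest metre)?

746 m

Leg distances:
P0→P1: 387.9 m  (cumulative 387.9 m)
P1→P2: 358.5 m  (cumulative 746.4 m)
Cumulative distance at P2 ≈ 746 m.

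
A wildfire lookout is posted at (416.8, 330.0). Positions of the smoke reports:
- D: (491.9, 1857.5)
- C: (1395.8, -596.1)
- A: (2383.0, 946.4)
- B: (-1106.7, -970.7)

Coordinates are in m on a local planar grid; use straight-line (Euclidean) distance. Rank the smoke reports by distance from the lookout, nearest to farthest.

C, D, B, A

Computing each straight-line distance from (416.8, 330.0):
C (1395.8, -596.1): 1347.6 m
D (491.9, 1857.5): 1529.3 m
B (-1106.7, -970.7): 2003.2 m
A (2383.0, 946.4): 2060.6 m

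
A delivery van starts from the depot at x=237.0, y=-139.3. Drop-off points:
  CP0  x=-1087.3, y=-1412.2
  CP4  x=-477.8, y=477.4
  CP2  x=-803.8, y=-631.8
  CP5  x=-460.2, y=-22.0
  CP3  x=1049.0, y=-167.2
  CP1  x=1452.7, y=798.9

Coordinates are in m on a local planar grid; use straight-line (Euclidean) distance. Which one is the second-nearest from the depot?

Distance to each, sorted:
CP5: 707.0 m
CP3: 812.5 m
CP4: 944.1 m
CP2: 1151.4 m
CP1: 1535.6 m
CP0: 1836.9 m
The second-nearest is CP3 at 812.5 m.

CP3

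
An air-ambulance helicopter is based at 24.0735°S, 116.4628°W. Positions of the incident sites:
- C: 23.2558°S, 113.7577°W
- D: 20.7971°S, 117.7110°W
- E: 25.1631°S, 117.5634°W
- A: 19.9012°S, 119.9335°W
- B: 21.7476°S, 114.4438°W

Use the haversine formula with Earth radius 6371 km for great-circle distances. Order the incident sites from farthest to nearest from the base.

Computing each great-circle distance from 24.0735°S, 116.4628°W:
A 19.9012°S, 119.9335°W: 585.8 km
D 20.7971°S, 117.7110°W: 386.2 km
B 21.7476°S, 114.4438°W: 331.1 km
C 23.2558°S, 113.7577°W: 290.1 km
E 25.1631°S, 117.5634°W: 164.5 km

A, D, B, C, E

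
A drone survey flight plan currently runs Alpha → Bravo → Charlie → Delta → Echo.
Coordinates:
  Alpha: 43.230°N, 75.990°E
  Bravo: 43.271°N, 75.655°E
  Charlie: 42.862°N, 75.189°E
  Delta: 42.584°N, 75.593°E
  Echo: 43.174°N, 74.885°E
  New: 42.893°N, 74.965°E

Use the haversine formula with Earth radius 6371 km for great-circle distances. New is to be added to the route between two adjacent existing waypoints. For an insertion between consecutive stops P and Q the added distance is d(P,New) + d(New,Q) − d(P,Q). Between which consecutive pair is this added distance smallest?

Added distance for inserting New between each consecutive pair:
Alpha–Bravo: 133.9 km
Bravo–Charlie: 29.5 km
Charlie–Delta: 35.1 km
Delta–Echo: 6.3 km
Smallest added distance is 6.3 km, inserting between Delta and Echo.

between Delta and Echo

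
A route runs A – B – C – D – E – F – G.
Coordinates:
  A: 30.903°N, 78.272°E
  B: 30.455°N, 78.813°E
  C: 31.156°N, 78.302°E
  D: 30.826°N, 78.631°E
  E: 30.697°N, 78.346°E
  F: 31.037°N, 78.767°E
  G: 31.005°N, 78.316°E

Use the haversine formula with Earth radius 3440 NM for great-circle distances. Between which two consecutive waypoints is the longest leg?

B–C

Leg distances:
A→B: 38.8 NM
B→C: 49.7 NM
C→D: 26.1 NM
D→E: 16.6 NM
E→F: 29.8 NM
F→G: 23.3 NM
The longest leg is B–C at 49.7 NM.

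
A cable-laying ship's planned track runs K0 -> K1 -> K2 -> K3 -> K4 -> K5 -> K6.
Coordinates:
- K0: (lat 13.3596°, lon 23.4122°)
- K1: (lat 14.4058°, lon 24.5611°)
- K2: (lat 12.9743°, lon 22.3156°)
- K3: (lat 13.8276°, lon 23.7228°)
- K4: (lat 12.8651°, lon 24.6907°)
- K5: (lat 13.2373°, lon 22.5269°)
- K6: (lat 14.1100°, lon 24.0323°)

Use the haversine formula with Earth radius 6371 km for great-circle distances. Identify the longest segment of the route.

Leg distances:
K0→K1: 170.0 km
K1→K2: 290.1 km
K2→K3: 179.4 km
K3→K4: 149.7 km
K4→K5: 238.0 km
K5→K6: 189.4 km
The longest leg is K1–K2 at 290.1 km.

K1–K2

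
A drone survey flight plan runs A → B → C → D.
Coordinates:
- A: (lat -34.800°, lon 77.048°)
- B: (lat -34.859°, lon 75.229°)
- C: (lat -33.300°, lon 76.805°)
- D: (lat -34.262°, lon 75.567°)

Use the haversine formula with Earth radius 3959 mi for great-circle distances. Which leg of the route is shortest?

C–D

Leg distances:
A→B: 103.3 mi
B→C: 140.5 mi
C→D: 97.3 mi
The shortest leg is C–D at 97.3 mi.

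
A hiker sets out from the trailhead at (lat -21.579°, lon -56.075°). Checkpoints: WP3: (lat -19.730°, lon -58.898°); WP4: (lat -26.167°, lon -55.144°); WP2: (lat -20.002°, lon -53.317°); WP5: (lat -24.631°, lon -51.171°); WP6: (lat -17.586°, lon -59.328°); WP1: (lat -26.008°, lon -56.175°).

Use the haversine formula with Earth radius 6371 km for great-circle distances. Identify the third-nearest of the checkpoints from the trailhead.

Distance to each, sorted:
WP2: 336.1 km
WP3: 358.5 km
WP1: 492.6 km
WP4: 518.9 km
WP6: 559.7 km
WP5: 605.5 km
The third-nearest is WP1 at 492.6 km.

WP1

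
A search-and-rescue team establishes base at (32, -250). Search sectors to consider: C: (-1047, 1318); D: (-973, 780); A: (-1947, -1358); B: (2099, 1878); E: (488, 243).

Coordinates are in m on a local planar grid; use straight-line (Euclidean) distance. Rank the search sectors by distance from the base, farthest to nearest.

Computing each straight-line distance from (32, -250):
B (2099, 1878): 2966.6 m
A (-1947, -1358): 2268.1 m
C (-1047, 1318): 1903.4 m
D (-973, 780): 1439.1 m
E (488, 243): 671.6 m

B, A, C, D, E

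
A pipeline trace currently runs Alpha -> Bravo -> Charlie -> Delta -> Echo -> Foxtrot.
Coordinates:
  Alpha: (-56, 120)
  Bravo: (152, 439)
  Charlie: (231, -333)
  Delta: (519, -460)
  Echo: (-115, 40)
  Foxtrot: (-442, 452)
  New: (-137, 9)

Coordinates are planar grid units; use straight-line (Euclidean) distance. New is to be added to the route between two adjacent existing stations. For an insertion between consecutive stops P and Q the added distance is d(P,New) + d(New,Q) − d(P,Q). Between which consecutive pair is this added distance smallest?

Added distance for inserting New between each consecutive pair:
Alpha–Bravo: 274.7
Bravo–Charlie: 244.4
Charlie–Delta: 994.0
Delta–Echo: 37.0
Echo–Foxtrot: 49.9
Smallest added distance is 37.0, inserting between Delta and Echo.

between Delta and Echo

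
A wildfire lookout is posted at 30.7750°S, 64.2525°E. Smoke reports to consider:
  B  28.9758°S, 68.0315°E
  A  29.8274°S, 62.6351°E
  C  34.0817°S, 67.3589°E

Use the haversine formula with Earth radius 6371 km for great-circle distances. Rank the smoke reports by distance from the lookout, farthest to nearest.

Distance from the lookout at 30.7750°S, 64.2525°E to each:
C 34.0817°S, 67.3589°E: 469.2 km
B 28.9758°S, 68.0315°E: 415.6 km
A 29.8274°S, 62.6351°E: 187.6 km

C, B, A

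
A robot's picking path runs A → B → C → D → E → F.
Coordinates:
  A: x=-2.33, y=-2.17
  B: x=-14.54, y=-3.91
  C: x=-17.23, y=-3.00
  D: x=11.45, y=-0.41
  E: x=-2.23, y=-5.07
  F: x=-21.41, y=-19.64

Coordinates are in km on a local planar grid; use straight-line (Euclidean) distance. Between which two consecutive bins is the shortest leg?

B–C

Leg distances:
A→B: 12.3 km
B→C: 2.8 km
C→D: 28.8 km
D→E: 14.5 km
E→F: 24.1 km
The shortest leg is B–C at 2.8 km.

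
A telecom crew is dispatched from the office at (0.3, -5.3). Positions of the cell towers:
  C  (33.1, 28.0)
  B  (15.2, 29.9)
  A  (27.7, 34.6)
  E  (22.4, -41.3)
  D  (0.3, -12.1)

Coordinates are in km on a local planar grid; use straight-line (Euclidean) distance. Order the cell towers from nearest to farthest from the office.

Distance from the office at (0.3, -5.3) to each:
D (0.3, -12.1): 6.8 km
B (15.2, 29.9): 38.2 km
E (22.4, -41.3): 42.2 km
C (33.1, 28.0): 46.7 km
A (27.7, 34.6): 48.4 km

D, B, E, C, A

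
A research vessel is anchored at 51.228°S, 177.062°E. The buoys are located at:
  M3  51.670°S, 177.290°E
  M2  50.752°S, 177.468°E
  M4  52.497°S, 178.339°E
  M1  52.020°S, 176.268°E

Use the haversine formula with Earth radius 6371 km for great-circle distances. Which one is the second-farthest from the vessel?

M1

Distances from the vessel (51.228°S, 177.062°E):
M4: 166.1 km
M1: 103.7 km
M2: 60.1 km
M3: 51.6 km
The second-farthest is M1 at 103.7 km.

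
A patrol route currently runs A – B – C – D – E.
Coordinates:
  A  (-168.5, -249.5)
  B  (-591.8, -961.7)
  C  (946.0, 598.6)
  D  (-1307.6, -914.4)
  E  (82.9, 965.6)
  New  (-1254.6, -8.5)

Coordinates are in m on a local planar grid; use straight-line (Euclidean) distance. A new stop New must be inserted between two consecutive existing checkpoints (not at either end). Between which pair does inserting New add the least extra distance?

between D and E

Added distance for inserting New between each consecutive pair:
A–B: 1445.0 m
B–C: 1253.1 m
C–D: 475.9 m
D–E: 223.7 m
Smallest added distance is 223.7 m, inserting between D and E.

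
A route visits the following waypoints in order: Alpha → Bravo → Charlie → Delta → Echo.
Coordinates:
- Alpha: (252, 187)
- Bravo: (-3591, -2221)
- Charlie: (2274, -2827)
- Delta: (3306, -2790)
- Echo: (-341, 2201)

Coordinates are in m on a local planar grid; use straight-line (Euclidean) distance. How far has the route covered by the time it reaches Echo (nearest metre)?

Leg distances:
Alpha→Bravo: 4535.1 m  (cumulative 4535.1 m)
Bravo→Charlie: 5896.2 m  (cumulative 10431.3 m)
Charlie→Delta: 1032.7 m  (cumulative 11464.0 m)
Delta→Echo: 6181.5 m  (cumulative 17645.5 m)
Cumulative distance at Echo ≈ 17645 m.

17645 m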